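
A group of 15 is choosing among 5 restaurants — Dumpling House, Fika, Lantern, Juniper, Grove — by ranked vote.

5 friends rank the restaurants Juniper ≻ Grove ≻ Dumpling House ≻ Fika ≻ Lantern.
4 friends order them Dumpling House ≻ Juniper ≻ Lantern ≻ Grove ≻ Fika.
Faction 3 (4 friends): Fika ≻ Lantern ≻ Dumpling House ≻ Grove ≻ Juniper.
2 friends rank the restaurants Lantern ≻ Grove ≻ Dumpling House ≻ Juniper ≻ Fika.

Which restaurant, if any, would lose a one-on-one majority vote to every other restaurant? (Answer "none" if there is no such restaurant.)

Head-to-head results (15 friends):
Dumpling House vs Fika: Dumpling House, 11–4.
Dumpling House vs Lantern: Dumpling House is ranked higher on 5+4 = 9 ballots, Lantern on 6. Dumpling House wins 9–6.
Dumpling House vs Juniper: Dumpling House, 10–5.
Dumpling House vs Grove: 8 to 7, Dumpling House.
Fika vs Lantern: Fika wins 9–6.
Fika vs Juniper: 4 for Fika, 11 for Juniper — Juniper by 11–4.
Fika vs Grove: Fika is ranked higher on 4 ballots, Grove on 11. Grove wins 11–4.
Lantern vs Juniper: Juniper, 9–6.
Lantern vs Grove: Lantern preferred on 4+4+2 = 10 ballots; Lantern wins 10–5.
Juniper vs Grove: Juniper is ranked higher on 5+4 = 9 ballots, Grove on 6. Juniper wins 9–6.
Each restaurant has at least one pairwise win (Dumpling House beats Fika; Fika beats Lantern; Lantern beats Grove; Juniper beats Fika; Grove beats Fika) — no Condorcet loser.

none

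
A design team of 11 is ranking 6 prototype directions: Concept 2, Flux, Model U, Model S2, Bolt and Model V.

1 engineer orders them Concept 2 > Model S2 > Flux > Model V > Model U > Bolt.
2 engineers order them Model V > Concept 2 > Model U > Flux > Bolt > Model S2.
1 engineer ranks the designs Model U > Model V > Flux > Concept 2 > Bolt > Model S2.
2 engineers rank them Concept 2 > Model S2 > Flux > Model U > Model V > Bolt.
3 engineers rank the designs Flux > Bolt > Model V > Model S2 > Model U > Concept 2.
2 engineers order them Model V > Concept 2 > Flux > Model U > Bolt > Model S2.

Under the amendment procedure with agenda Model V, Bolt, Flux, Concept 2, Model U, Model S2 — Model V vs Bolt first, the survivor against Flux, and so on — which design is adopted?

Concept 2

Round 1: Model V vs Bolt — 8–3, Model V advances.
Round 2: Model V vs Flux — 5–6, Flux advances.
Round 3: Flux vs Concept 2 — 4–7, Concept 2 advances.
Round 4: Concept 2 vs Model U — 7–4, Concept 2 advances.
Round 5: Concept 2 vs Model S2 — 8–3, Concept 2 advances.
The agenda winner is Concept 2.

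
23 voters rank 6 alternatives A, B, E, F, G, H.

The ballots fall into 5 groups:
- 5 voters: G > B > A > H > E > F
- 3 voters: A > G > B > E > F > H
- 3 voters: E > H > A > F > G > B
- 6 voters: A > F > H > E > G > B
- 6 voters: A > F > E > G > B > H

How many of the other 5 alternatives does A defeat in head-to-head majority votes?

5

A against each rival (23 voters):
A vs B: A, 18–5.
A vs E: A, 20–3.
A vs F: A preferred on 5+3+3+6+6 = 23 ballots; A wins 23–0.
A–G: A 18–5.
A vs H: A, 20–3.
A beats B, E, F, G, H — 5 pairwise wins.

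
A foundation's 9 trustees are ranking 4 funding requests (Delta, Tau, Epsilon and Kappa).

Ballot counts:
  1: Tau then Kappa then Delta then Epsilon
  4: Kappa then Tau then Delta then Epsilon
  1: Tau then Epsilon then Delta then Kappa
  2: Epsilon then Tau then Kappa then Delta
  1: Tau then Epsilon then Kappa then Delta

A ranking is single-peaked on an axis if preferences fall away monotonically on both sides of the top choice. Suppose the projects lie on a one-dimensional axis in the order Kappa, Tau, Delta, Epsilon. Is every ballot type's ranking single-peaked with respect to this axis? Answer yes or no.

Axis positions: Kappa=1, Tau=2, Delta=3, Epsilon=4.
Ballot type 1 (peak Tau at position 2): ranking walks positions 2-1-3-4, expanding outward from the peak — single-peaked.
Ballot type 2 (peak Kappa at position 1): ranking walks positions 1-2-3-4, expanding outward from the peak — single-peaked.
Ballot type 3: ranking walks positions 2-4-3-1; Epsilon is ranked above Delta even though Delta lies between Epsilon and the peak Tau on the axis — preferences dip and rise again. Not single-peaked.
Ballot type 4: ranking walks positions 4-2-1-3; Tau is ranked above Delta even though Delta lies between Tau and the peak Epsilon on the axis — preferences dip and rise again. Not single-peaked.
Ballot type 5: ranking walks positions 2-4-1-3; Epsilon is ranked above Delta even though Delta lies between Epsilon and the peak Tau on the axis — preferences dip and rise again. Not single-peaked.
Ballot type 3 violates single-peakedness, so the profile is not single-peaked on this axis.

no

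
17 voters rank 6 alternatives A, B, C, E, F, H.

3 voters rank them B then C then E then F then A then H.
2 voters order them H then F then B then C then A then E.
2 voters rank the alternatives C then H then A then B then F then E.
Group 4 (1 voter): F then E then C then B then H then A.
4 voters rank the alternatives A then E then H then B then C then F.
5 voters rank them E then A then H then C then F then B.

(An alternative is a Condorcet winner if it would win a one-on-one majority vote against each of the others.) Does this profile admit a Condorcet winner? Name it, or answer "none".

E

Pairwise majorities:
A vs B: A preferred on 2+4+5 = 11 ballots; A wins 11–6.
A vs C: 4+5 = 9 for A, 8 for C — A by 9–8.
A vs E: A is ranked higher on 2+2+4 = 8 ballots, E on 9. E wins 9–8.
A vs F: 11 to 6, A.
A vs H: A is ranked higher on 3+4+5 = 12 ballots, H on 5. A wins 12–5.
B vs C: 9 to 8, B.
B vs E: B is ranked higher on 3+2+2 = 7 ballots, E on 10. E wins 10–7.
B vs F: B is ranked higher on 3+2+4 = 9 ballots, F on 8. B wins 9–8.
B vs H: 4 to 13, H.
C vs E: C preferred on 3+2+2 = 7 ballots; E wins 10–7.
C vs F: 14 to 3, C.
C vs H: 6 to 11, H.
E vs F: 12 to 5, E.
E vs H: E is ranked higher on 3+1+4+5 = 13 ballots, H on 4. E wins 13–4.
F vs H: 3+1 = 4 for F, 13 for H — H by 13–4.
E beats each of A, B, C, F, H — E is the Condorcet winner.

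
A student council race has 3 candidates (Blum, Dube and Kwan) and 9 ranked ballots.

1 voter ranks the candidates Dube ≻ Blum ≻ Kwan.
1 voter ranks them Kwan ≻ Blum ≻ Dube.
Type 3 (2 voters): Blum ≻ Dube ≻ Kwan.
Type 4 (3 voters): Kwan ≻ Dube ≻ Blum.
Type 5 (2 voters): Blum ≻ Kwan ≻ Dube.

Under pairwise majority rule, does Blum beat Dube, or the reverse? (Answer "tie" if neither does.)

Blum

Ballots ranking Blum above Dube: 1 + 2 + 2 = 5.
Ballots ranking Dube above Blum: 9 − 5 = 4.
Blum wins the head-to-head 5–4.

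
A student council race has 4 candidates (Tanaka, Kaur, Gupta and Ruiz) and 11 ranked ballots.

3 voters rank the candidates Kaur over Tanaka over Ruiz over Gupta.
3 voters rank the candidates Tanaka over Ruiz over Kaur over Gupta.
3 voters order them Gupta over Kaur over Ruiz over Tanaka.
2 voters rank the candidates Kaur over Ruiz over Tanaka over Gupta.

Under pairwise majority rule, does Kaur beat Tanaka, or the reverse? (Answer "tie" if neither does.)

Kaur

Ballots ranking Kaur above Tanaka: 3 + 3 + 2 = 8.
Ballots ranking Tanaka above Kaur: 11 − 8 = 3.
Kaur wins the head-to-head 8–3.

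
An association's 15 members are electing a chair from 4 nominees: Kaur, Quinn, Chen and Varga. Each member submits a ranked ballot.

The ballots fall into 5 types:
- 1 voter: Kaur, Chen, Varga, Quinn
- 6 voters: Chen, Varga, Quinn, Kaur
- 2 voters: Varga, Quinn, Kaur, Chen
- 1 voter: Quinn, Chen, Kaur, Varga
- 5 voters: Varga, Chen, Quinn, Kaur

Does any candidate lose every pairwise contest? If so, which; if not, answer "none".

Kaur

Pairwise majorities:
Kaur vs Quinn: Kaur preferred on 1 ballot; Quinn wins 14–1.
Kaur vs Chen: Kaur is ranked higher on 1+2 = 3 ballots, Chen on 12. Chen wins 12–3.
Kaur vs Varga: 2 to 13, Varga.
Quinn–Chen: Chen 12–3.
Quinn vs Varga: Quinn preferred on 1 ballot; Varga wins 14–1.
Chen vs Varga: Chen preferred on 1+6+1 = 8 ballots; Chen wins 8–7.
Kaur is beaten in every head-to-head and is the Condorcet loser.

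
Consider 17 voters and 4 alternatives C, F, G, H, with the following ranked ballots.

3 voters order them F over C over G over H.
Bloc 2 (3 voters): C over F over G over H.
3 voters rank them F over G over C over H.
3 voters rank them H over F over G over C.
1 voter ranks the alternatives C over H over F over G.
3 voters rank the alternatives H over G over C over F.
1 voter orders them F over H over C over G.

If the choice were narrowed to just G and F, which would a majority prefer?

F

Ballots ranking G above F: 3.
Ballots ranking F above G: 17 − 3 = 14.
F wins the head-to-head 14–3.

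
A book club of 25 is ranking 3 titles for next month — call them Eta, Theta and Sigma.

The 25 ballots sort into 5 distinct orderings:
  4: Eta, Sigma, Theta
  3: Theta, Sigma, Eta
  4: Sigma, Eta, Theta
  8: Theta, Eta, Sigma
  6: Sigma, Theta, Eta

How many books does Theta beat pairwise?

1

Theta against each rival (25 members):
Theta vs Eta: Theta, 17–8.
Theta vs Sigma: Theta preferred on 3+8 = 11 ballots; Sigma wins 14–11.
Theta beats Eta; loses to Sigma — 1 pairwise win.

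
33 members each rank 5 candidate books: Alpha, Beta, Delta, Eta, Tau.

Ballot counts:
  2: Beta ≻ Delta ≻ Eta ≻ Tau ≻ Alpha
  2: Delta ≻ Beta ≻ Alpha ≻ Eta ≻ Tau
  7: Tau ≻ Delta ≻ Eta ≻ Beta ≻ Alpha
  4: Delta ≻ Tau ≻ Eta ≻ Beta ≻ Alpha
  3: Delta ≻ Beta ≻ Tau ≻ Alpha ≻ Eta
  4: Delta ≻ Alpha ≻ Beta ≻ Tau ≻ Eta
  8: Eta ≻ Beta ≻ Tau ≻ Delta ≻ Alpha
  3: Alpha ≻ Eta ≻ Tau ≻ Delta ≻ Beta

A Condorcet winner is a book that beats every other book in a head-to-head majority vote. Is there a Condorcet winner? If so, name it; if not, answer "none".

none

Pairwise majorities:
Alpha vs Beta: Alpha is ranked higher on 4+3 = 7 ballots, Beta on 26. Beta wins 26–7.
Alpha vs Delta: 3 to 30, Delta.
Alpha vs Eta: 2+3+4+3 = 12 for Alpha, 21 for Eta — Eta by 21–12.
Alpha vs Tau: Alpha preferred on 2+4+3 = 9 ballots; Tau wins 24–9.
Beta vs Delta: 2+8 = 10 for Beta, 23 for Delta — Delta by 23–10.
Beta vs Eta: 11 to 22, Eta.
Beta vs Tau: Beta is ranked higher on 2+2+3+4+8 = 19 ballots, Tau on 14. Beta wins 19–14.
Delta vs Eta: Delta is ranked higher on 2+2+7+4+3+4 = 22 ballots, Eta on 11. Delta wins 22–11.
Delta vs Tau: 15 to 18, Tau.
Eta vs Tau: Eta preferred on 2+2+8+3 = 15 ballots; Tau wins 18–15.
Every book loses at least once (Alpha loses to Beta; Beta loses to Delta; Delta loses to Tau; Eta loses to Delta; Tau loses to Beta). The majority relation contains the cycle Beta > Tau > Delta > Beta, so there is no Condorcet winner.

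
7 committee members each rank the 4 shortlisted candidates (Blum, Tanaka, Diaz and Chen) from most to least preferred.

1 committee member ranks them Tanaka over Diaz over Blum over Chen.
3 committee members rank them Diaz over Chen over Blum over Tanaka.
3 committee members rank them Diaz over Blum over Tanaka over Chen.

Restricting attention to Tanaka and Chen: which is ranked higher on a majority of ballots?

Ballots ranking Tanaka above Chen: 1 + 3 = 4.
Ballots ranking Chen above Tanaka: 7 − 4 = 3.
Tanaka wins the head-to-head 4–3.

Tanaka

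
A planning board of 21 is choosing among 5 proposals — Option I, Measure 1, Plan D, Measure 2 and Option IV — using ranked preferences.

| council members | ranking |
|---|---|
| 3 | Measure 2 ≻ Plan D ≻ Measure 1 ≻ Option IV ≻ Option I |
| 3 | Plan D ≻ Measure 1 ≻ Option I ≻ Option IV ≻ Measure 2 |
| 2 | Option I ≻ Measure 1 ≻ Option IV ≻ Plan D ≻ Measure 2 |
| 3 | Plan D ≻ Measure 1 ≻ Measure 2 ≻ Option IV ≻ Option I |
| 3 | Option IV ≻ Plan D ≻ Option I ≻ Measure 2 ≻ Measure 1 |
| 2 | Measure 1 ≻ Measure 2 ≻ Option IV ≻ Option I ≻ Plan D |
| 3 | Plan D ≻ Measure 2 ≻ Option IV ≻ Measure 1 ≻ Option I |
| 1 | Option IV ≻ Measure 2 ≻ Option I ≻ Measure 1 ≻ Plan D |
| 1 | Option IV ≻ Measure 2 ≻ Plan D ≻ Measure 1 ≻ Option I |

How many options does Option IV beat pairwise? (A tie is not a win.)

1

Option IV against each rival (21 council members):
Option IV vs Option I: Option IV is ranked higher on 16 ballots, Option I on 5. Option IV wins 16–5.
Option IV–Measure 1: Measure 1 13–8.
Option IV vs Plan D: 9 to 12, Plan D.
Option IV vs Measure 2: Measure 2, 11–10.
Option IV beats Option I; loses to Measure 1, Plan D, Measure 2 — 1 pairwise win.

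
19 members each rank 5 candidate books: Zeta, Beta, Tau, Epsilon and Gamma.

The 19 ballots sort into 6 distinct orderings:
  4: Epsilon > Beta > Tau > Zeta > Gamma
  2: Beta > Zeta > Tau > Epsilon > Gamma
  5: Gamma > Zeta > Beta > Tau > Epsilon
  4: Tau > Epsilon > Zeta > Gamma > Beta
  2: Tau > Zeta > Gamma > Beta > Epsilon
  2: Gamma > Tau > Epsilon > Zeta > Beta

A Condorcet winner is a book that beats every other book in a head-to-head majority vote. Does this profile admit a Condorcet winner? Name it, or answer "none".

Check each pair by majority over 19 ballots:
Zeta vs Beta: Zeta wins 13–6.
Zeta vs Tau: 7 to 12, Tau.
Zeta vs Epsilon: Zeta preferred on 2+5+2 = 9 ballots; Epsilon wins 10–9.
Zeta vs Gamma: Zeta, 12–7.
Beta vs Tau: Beta, 11–8.
Beta vs Epsilon: Epsilon, 10–9.
Beta vs Gamma: Gamma, 13–6.
Tau vs Epsilon: 2+5+4+2+2 = 15 for Tau, 4 for Epsilon — Tau by 15–4.
Tau–Gamma: Tau 12–7.
Epsilon vs Gamma: 4+2+4 = 10 for Epsilon, 9 for Gamma — Epsilon by 10–9.
No book is unbeaten: Zeta loses to Tau; Beta loses to Zeta; Tau loses to Beta; Epsilon loses to Tau; Gamma loses to Zeta. In particular Zeta → Beta → Tau → Zeta is a majority cycle — no Condorcet winner exists.

none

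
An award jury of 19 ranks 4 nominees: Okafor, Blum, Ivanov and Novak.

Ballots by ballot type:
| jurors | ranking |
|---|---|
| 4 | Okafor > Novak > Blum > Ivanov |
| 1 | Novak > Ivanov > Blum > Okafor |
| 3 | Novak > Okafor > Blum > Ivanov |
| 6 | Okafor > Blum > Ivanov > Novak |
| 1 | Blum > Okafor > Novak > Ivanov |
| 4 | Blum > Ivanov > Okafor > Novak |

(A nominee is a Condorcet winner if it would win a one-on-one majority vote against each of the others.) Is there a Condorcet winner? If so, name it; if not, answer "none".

Okafor

Check each pair by majority over 19 ballots:
Okafor–Blum: Okafor 13–6.
Okafor vs Ivanov: Okafor preferred on 4+3+6+1 = 14 ballots; Okafor wins 14–5.
Okafor–Novak: Okafor 15–4.
Blum vs Ivanov: Blum is ranked higher on 4+3+6+1+4 = 18 ballots, Ivanov on 1. Blum wins 18–1.
Blum vs Novak: Blum is ranked higher on 6+1+4 = 11 ballots, Novak on 8. Blum wins 11–8.
Ivanov vs Novak: 6+4 = 10 for Ivanov, 9 for Novak — Ivanov by 10–9.
Only Okafor has no losses; Okafor is the Condorcet winner.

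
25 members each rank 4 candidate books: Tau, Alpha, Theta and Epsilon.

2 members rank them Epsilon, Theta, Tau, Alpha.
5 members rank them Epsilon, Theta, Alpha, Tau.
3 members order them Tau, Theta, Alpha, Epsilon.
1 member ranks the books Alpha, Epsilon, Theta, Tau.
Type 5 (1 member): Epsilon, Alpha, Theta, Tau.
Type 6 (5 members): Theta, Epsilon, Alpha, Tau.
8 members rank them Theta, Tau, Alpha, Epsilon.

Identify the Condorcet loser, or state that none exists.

Alpha

Head-to-head results (25 members):
Tau vs Alpha: Tau, 13–12.
Tau vs Theta: Theta wins 22–3.
Tau vs Epsilon: Tau preferred on 3+8 = 11 ballots; Epsilon wins 14–11.
Alpha vs Theta: Theta, 23–2.
Alpha vs Epsilon: 3+1+8 = 12 for Alpha, 13 for Epsilon — Epsilon by 13–12.
Theta vs Epsilon: Theta is ranked higher on 3+5+8 = 16 ballots, Epsilon on 9. Theta wins 16–9.
Alpha is beaten in every head-to-head and is the Condorcet loser.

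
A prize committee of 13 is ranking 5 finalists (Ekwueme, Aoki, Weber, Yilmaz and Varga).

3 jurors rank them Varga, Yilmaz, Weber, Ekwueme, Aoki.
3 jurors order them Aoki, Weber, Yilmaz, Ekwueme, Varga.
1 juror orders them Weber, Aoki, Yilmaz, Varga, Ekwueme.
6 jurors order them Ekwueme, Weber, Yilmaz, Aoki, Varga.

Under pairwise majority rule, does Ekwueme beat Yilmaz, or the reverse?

Yilmaz

Ballots ranking Ekwueme above Yilmaz: 6.
Ballots ranking Yilmaz above Ekwueme: 13 − 6 = 7.
Yilmaz wins the head-to-head 7–6.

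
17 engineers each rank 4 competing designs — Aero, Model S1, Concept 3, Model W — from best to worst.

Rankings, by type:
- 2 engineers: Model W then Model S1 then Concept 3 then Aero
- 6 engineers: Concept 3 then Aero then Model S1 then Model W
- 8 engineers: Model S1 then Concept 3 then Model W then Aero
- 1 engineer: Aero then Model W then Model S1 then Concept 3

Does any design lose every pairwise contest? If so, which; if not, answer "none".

Head-to-head results (17 engineers):
Aero–Model S1: Model S1 10–7.
Aero vs Concept 3: 1 to 16, Concept 3.
Aero vs Model W: Model W, 10–7.
Model S1 vs Concept 3: Model S1, 11–6.
Model S1 vs Model W: 6+8 = 14 for Model S1, 3 for Model W — Model S1 by 14–3.
Concept 3 vs Model W: 14 to 3, Concept 3.
Aero is beaten in every head-to-head and is the Condorcet loser.

Aero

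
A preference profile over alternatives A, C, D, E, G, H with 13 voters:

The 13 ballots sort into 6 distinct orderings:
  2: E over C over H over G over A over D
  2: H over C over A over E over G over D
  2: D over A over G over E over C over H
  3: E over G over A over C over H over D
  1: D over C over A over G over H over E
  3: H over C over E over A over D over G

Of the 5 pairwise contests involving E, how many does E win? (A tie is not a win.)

E against each rival (13 voters):
E vs A: E wins 8–5.
E vs C: E wins 7–6.
E–D: E 10–3.
E–G: E 10–3.
E vs H: E wins 7–6.
E beats A, C, D, G, H — 5 pairwise wins.

5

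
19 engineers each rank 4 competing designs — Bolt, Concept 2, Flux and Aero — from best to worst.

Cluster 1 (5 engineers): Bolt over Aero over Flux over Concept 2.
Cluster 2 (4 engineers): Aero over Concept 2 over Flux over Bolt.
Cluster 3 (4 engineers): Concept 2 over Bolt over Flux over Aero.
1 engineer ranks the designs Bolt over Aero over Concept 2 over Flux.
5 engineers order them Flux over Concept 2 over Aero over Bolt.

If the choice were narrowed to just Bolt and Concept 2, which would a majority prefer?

Concept 2

Ballots ranking Bolt above Concept 2: 5 + 1 = 6.
Ballots ranking Concept 2 above Bolt: 19 − 6 = 13.
Concept 2 wins the head-to-head 13–6.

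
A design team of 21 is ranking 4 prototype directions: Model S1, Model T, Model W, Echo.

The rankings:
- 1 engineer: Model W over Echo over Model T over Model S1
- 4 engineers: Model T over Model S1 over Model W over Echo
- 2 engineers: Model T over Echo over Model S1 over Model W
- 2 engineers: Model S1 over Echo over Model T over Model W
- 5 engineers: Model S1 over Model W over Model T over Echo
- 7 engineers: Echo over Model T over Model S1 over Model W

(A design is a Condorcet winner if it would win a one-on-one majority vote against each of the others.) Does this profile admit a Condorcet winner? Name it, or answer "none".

Head-to-head results (21 engineers):
Model S1 vs Model T: 2+5 = 7 for Model S1, 14 for Model T — Model T by 14–7.
Model S1 vs Model W: Model S1 is ranked higher on 4+2+2+5+7 = 20 ballots, Model W on 1. Model S1 wins 20–1.
Model S1 vs Echo: 11 to 10, Model S1.
Model T vs Model W: 4+2+2+7 = 15 for Model T, 6 for Model W — Model T by 15–6.
Model T vs Echo: 4+2+5 = 11 for Model T, 10 for Echo — Model T by 11–10.
Model W vs Echo: 1+4+5 = 10 for Model W, 11 for Echo — Echo by 11–10.
Model T beats each of Model S1, Model W, Echo — Model T is the Condorcet winner.

Model T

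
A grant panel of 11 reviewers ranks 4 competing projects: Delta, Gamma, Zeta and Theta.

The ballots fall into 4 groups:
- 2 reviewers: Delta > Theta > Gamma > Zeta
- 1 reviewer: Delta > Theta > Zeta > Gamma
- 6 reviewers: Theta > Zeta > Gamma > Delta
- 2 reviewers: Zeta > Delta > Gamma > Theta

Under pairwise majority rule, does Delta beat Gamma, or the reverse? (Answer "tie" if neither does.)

Gamma

Ballots ranking Delta above Gamma: 2 + 1 + 2 = 5.
Ballots ranking Gamma above Delta: 11 − 5 = 6.
Gamma wins the head-to-head 6–5.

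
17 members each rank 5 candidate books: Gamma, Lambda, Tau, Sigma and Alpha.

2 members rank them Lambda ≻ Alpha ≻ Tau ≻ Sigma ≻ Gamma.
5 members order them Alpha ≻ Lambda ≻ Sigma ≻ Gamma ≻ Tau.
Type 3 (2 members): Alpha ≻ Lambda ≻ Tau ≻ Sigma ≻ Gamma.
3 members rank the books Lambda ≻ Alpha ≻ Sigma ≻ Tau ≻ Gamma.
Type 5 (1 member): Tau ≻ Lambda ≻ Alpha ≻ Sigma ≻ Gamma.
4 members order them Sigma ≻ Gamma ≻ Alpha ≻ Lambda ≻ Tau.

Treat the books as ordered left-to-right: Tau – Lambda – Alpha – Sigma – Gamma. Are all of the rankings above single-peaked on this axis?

Axis positions: Tau=1, Lambda=2, Alpha=3, Sigma=4, Gamma=5.
Type 1 (peak Lambda at position 2): ranking walks positions 2-3-1-4-5, expanding outward from the peak — single-peaked.
Type 2 (peak Alpha at position 3): ranking walks positions 3-2-4-5-1, expanding outward from the peak — single-peaked.
Type 3 (peak Alpha at position 3): ranking walks positions 3-2-1-4-5, expanding outward from the peak — single-peaked.
Type 4 (peak Lambda at position 2): ranking walks positions 2-3-4-1-5, expanding outward from the peak — single-peaked.
Type 5 (peak Tau at position 1): ranking walks positions 1-2-3-4-5, expanding outward from the peak — single-peaked.
Type 6 (peak Sigma at position 4): ranking walks positions 4-5-3-2-1, expanding outward from the peak — single-peaked.
Every ranking is single-peaked on this axis.

yes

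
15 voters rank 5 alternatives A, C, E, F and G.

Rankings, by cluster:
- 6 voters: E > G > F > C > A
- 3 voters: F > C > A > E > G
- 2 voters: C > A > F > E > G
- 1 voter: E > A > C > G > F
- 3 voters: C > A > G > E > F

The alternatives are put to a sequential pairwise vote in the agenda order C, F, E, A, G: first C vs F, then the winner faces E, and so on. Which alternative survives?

A

Round 1: C vs F — 6–9, F advances.
Round 2: F vs E — 5–10, E advances.
Round 3: E vs A — 7–8, A advances.
Round 4: A vs G — 9–6, A advances.
A survives the agenda.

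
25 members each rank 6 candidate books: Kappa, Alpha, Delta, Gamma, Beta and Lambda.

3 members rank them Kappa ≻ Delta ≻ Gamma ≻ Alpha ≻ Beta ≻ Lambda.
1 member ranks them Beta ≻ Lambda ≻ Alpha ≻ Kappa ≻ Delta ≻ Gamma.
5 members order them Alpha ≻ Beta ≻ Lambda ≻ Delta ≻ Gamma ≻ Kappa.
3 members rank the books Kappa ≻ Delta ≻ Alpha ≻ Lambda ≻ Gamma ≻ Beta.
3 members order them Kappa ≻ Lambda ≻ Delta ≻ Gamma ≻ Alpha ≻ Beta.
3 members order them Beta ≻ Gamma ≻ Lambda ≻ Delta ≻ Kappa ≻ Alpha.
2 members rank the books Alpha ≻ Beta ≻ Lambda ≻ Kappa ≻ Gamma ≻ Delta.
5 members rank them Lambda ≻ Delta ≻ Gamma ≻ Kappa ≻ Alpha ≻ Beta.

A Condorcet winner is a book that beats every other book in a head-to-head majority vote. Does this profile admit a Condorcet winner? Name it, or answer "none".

none

Check each pair by majority over 25 ballots:
Kappa vs Alpha: Kappa is ranked higher on 3+3+3+3+5 = 17 ballots, Alpha on 8. Kappa wins 17–8.
Kappa vs Delta: Kappa preferred on 3+1+3+3+2 = 12 ballots; Delta wins 13–12.
Kappa vs Gamma: Kappa is ranked higher on 3+1+3+3+2 = 12 ballots, Gamma on 13. Gamma wins 13–12.
Kappa vs Beta: Kappa, 14–11.
Kappa vs Lambda: Kappa preferred on 3+3+3 = 9 ballots; Lambda wins 16–9.
Alpha–Delta: Delta 17–8.
Alpha vs Gamma: Gamma wins 14–11.
Alpha vs Beta: Alpha, 21–4.
Alpha vs Lambda: Alpha, 13–12.
Delta–Gamma: Delta 20–5.
Delta vs Beta: 3+3+3+5 = 14 for Delta, 11 for Beta — Delta by 14–11.
Delta vs Lambda: 3+3 = 6 for Delta, 19 for Lambda — Lambda by 19–6.
Gamma vs Beta: Gamma, 14–11.
Gamma vs Lambda: Lambda, 19–6.
Beta vs Lambda: 3+1+5+3+2 = 14 for Beta, 11 for Lambda — Beta by 14–11.
Every book loses at least once (Kappa loses to Delta; Alpha loses to Kappa; Delta loses to Lambda; Gamma loses to Delta; Beta loses to Kappa; Lambda loses to Alpha). The majority relation contains the cycle Kappa > Alpha > Lambda > Kappa, so there is no Condorcet winner.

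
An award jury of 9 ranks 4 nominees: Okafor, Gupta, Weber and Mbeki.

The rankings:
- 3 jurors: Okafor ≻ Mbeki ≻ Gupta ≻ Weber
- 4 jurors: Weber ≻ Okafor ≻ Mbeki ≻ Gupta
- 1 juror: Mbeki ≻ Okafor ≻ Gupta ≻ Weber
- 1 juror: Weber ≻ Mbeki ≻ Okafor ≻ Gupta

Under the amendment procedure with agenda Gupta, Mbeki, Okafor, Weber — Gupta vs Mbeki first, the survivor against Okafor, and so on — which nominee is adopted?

Weber

Round 1: Gupta vs Mbeki — 0–9, Mbeki advances.
Round 2: Mbeki vs Okafor — 2–7, Okafor advances.
Round 3: Okafor vs Weber — 4–5, Weber advances.
The agenda winner is Weber.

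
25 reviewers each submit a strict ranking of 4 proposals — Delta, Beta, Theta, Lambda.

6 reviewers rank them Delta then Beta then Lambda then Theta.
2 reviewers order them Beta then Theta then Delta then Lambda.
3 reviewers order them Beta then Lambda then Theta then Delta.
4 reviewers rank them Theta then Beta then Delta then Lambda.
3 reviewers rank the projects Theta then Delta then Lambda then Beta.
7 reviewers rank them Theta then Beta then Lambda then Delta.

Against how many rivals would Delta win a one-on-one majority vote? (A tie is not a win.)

1

Delta against each rival (25 reviewers):
Delta–Beta: Beta 16–9.
Delta vs Theta: Delta is ranked higher on 6 ballots, Theta on 19. Theta wins 19–6.
Delta vs Lambda: Delta preferred on 6+2+4+3 = 15 ballots; Delta wins 15–10.
Delta beats Lambda; loses to Beta, Theta — 1 pairwise win.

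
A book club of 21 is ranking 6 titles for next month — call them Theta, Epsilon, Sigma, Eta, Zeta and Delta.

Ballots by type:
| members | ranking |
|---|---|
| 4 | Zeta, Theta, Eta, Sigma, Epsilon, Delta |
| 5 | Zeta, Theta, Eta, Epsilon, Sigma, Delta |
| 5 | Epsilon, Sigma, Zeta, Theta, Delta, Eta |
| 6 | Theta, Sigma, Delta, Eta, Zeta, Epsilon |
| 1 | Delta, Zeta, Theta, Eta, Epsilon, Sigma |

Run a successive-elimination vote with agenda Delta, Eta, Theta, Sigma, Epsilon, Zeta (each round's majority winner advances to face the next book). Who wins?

Round 1: Delta vs Eta — 12–9, Delta advances.
Round 2: Delta vs Theta — 1–20, Theta advances.
Round 3: Theta vs Sigma — 16–5, Theta advances.
Round 4: Theta vs Epsilon — 16–5, Theta advances.
Round 5: Theta vs Zeta — 6–15, Zeta advances.
The agenda winner is Zeta.

Zeta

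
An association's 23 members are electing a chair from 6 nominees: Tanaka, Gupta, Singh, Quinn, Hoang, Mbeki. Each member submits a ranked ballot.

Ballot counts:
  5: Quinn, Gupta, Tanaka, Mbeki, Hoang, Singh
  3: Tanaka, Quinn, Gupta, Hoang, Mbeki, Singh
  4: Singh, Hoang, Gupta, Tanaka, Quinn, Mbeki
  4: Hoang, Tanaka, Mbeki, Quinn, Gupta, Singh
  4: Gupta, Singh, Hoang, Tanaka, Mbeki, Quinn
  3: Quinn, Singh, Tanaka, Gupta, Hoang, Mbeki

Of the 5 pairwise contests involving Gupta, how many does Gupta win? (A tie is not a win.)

4

Gupta against each rival (23 voters):
Gupta vs Tanaka: Gupta wins 13–10.
Gupta vs Singh: Gupta wins 16–7.
Gupta vs Quinn: Quinn wins 15–8.
Gupta–Hoang: Gupta 15–8.
Gupta–Mbeki: Gupta 19–4.
Gupta beats Tanaka, Singh, Hoang, Mbeki; loses to Quinn — 4 pairwise wins.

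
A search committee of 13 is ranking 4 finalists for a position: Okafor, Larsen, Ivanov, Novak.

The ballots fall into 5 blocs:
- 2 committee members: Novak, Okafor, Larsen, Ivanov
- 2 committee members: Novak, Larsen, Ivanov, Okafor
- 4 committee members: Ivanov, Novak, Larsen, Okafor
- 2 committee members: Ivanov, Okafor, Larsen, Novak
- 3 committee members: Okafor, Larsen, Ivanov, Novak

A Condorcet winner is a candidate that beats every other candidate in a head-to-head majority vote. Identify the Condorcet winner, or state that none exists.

none

Pairwise majorities:
Okafor vs Larsen: Okafor is ranked higher on 2+2+3 = 7 ballots, Larsen on 6. Okafor wins 7–6.
Okafor vs Ivanov: Okafor is ranked higher on 2+3 = 5 ballots, Ivanov on 8. Ivanov wins 8–5.
Okafor vs Novak: 5 to 8, Novak.
Larsen vs Ivanov: Larsen is ranked higher on 2+2+3 = 7 ballots, Ivanov on 6. Larsen wins 7–6.
Larsen vs Novak: 5 to 8, Novak.
Ivanov vs Novak: 4+2+3 = 9 for Ivanov, 4 for Novak — Ivanov by 9–4.
Each candidate drops at least one matchup (Okafor loses to Ivanov; Larsen loses to Okafor; Ivanov loses to Larsen; Novak loses to Ivanov); the cycle Okafor > Larsen > Ivanov > Okafor rules out a Condorcet winner.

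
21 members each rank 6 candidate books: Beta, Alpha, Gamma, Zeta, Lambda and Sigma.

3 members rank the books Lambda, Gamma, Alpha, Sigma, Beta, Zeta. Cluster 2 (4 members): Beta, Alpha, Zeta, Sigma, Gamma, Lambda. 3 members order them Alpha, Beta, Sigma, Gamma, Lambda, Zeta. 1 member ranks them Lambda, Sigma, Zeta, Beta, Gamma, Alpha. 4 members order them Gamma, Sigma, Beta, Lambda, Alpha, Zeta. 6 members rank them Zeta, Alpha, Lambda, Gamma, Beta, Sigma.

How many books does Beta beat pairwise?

3

Beta against each rival (21 members):
Beta vs Alpha: Alpha, 12–9.
Beta vs Gamma: Beta is ranked higher on 4+3+1 = 8 ballots, Gamma on 13. Gamma wins 13–8.
Beta vs Zeta: Beta, 14–7.
Beta vs Lambda: 11 to 10, Beta.
Beta–Sigma: Beta 13–8.
Beta beats Zeta, Lambda, Sigma; loses to Alpha, Gamma — 3 pairwise wins.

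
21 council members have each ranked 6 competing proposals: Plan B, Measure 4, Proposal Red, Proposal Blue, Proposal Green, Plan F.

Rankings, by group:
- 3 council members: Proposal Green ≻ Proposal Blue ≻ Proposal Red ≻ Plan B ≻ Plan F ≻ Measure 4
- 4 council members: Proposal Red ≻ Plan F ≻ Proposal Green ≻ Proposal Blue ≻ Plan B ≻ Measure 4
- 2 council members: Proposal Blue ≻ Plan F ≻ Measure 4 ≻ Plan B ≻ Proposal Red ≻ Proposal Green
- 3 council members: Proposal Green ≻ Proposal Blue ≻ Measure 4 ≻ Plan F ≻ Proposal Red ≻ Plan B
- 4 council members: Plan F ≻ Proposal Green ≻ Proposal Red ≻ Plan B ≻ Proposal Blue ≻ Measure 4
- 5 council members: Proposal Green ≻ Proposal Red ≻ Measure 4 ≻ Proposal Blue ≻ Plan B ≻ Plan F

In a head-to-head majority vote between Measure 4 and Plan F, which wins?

Ballots ranking Measure 4 above Plan F: 3 + 5 = 8.
Ballots ranking Plan F above Measure 4: 21 − 8 = 13.
Plan F wins the head-to-head 13–8.

Plan F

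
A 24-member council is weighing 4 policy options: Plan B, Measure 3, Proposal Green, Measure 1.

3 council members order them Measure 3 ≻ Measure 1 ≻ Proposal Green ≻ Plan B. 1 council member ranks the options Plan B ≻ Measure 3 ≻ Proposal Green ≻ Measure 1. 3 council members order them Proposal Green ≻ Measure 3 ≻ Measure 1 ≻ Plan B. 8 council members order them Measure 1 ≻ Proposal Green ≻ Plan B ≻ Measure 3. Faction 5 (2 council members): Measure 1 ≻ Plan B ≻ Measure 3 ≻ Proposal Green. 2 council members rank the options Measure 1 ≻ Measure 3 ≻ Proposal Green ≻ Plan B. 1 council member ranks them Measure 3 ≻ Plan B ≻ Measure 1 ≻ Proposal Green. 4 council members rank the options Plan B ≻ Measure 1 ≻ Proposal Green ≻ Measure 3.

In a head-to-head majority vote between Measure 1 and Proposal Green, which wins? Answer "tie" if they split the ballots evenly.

Measure 1

Ballots ranking Measure 1 above Proposal Green: 3 + 8 + 2 + 2 + 1 + 4 = 20.
Ballots ranking Proposal Green above Measure 1: 24 − 20 = 4.
Measure 1 wins the head-to-head 20–4.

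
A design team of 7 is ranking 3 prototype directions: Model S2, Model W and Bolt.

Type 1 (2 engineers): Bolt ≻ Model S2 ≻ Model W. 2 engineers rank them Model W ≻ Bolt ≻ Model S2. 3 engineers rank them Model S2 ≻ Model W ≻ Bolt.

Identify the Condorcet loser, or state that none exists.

Head-to-head results (7 engineers):
Model S2 vs Model W: Model S2 wins 5–2.
Model S2 vs Bolt: Bolt, 4–3.
Model W vs Bolt: Model W, 5–2.
No design is winless: Model S2 beats Model W; Model W beats Bolt; Bolt beats Model S2. There is no Condorcet loser.

none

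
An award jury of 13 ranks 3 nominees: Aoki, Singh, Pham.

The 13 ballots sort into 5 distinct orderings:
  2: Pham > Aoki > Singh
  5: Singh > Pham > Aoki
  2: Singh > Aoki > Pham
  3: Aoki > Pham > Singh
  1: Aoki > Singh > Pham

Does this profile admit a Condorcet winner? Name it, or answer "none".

Pairwise majorities:
Aoki vs Singh: Aoki is ranked higher on 2+3+1 = 6 ballots, Singh on 7. Singh wins 7–6.
Aoki vs Pham: Aoki preferred on 2+3+1 = 6 ballots; Pham wins 7–6.
Singh vs Pham: 8 to 5, Singh.
Singh defeats every rival head-to-head and is the Condorcet winner.

Singh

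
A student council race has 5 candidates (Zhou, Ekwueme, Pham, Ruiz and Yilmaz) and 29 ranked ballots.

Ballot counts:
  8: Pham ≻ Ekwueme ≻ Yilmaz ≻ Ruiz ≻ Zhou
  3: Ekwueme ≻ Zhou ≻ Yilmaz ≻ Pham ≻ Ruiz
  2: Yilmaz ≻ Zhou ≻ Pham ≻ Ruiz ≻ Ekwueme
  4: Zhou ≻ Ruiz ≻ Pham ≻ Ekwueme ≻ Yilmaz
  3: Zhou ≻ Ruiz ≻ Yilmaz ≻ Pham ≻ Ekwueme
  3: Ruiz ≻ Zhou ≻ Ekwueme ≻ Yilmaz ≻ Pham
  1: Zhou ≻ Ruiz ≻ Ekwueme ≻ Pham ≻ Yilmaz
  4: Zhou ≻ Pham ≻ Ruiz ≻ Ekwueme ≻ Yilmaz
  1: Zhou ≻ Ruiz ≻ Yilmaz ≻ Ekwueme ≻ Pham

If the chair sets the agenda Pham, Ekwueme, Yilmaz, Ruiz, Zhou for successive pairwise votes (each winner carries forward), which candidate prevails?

Zhou

Round 1: Pham vs Ekwueme — 21–8, Pham advances.
Round 2: Pham vs Yilmaz — 17–12, Pham advances.
Round 3: Pham vs Ruiz — 17–12, Pham advances.
Round 4: Pham vs Zhou — 8–21, Zhou advances.
The agenda winner is Zhou.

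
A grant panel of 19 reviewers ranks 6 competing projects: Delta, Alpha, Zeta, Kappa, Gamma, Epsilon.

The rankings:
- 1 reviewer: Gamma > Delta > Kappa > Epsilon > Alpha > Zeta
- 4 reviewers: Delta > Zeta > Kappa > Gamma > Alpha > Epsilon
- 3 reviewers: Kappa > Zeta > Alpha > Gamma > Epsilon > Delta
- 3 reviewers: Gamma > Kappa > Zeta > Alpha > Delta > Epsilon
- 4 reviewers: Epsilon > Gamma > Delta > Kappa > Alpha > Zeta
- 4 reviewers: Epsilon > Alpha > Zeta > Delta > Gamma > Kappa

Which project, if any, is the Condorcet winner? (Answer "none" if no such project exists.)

Head-to-head results (19 reviewers):
Delta vs Alpha: Alpha wins 10–9.
Delta–Zeta: Zeta 10–9.
Delta vs Kappa: Delta wins 13–6.
Delta vs Gamma: Gamma, 11–8.
Delta–Epsilon: Epsilon 11–8.
Alpha vs Zeta: Zeta wins 10–9.
Alpha vs Kappa: Kappa wins 15–4.
Alpha vs Gamma: Gamma, 12–7.
Alpha vs Epsilon: Alpha, 10–9.
Zeta–Kappa: Kappa 11–8.
Zeta vs Gamma: Zeta, 11–8.
Zeta–Epsilon: Zeta 10–9.
Kappa vs Gamma: Gamma, 12–7.
Kappa–Epsilon: Kappa 11–8.
Gamma vs Epsilon: Gamma wins 11–8.
Every project loses at least once (Delta loses to Alpha; Alpha loses to Zeta; Zeta loses to Kappa; Kappa loses to Delta; Gamma loses to Zeta; Epsilon loses to Alpha). The majority relation contains the cycle Delta → Kappa → Alpha → Delta, so there is no Condorcet winner.

none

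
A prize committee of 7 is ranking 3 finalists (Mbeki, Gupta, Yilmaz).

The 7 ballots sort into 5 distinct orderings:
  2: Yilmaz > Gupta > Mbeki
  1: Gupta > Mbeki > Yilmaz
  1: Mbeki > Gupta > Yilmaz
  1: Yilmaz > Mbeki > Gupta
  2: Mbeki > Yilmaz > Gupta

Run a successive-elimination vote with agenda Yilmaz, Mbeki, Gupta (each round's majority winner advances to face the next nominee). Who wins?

Mbeki

Round 1: Yilmaz vs Mbeki — 3–4, Mbeki advances.
Round 2: Mbeki vs Gupta — 4–3, Mbeki advances.
The agenda winner is Mbeki.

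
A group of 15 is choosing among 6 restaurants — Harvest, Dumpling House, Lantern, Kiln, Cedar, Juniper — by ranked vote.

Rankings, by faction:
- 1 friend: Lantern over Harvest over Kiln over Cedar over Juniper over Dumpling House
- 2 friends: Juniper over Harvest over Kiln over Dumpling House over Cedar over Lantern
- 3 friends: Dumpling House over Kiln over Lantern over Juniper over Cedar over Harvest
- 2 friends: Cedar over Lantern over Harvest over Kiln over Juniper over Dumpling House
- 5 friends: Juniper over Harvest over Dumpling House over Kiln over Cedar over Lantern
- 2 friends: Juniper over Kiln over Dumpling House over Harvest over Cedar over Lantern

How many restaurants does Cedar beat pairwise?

Cedar against each rival (15 friends):
Cedar vs Harvest: 5 to 10, Harvest.
Cedar vs Dumpling House: Dumpling House, 12–3.
Cedar vs Lantern: Cedar, 11–4.
Cedar–Kiln: Kiln 13–2.
Cedar vs Juniper: 3 to 12, Juniper.
Cedar beats Lantern; loses to Harvest, Dumpling House, Kiln, Juniper — 1 pairwise win.

1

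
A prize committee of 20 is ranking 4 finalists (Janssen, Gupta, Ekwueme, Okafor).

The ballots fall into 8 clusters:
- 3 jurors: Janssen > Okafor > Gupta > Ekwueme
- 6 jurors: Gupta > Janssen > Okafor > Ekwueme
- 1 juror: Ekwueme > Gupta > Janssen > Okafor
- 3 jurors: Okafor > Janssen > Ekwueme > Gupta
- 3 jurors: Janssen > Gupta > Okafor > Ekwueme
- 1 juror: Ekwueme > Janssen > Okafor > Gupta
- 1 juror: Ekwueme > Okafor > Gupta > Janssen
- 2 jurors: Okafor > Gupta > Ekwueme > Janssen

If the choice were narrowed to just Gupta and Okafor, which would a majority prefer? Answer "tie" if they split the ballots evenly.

tie

Ballots ranking Gupta above Okafor: 6 + 1 + 3 = 10.
Ballots ranking Okafor above Gupta: 20 − 10 = 10.
10–10: the pair ties.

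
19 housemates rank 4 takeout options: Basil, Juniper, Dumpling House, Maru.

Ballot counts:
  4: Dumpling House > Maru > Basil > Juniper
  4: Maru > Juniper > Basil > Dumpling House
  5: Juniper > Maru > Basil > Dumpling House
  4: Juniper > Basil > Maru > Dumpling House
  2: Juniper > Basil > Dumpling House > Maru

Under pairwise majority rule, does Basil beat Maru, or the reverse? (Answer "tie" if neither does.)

Ballots ranking Basil above Maru: 4 + 2 = 6.
Ballots ranking Maru above Basil: 19 − 6 = 13.
Maru wins the head-to-head 13–6.

Maru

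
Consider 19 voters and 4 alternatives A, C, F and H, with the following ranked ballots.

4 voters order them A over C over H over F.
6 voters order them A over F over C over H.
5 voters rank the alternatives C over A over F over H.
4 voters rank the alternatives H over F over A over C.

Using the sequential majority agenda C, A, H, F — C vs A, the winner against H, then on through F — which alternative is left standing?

A

Round 1: C vs A — 5–14, A advances.
Round 2: A vs H — 15–4, A advances.
Round 3: A vs F — 15–4, A advances.
A survives the agenda.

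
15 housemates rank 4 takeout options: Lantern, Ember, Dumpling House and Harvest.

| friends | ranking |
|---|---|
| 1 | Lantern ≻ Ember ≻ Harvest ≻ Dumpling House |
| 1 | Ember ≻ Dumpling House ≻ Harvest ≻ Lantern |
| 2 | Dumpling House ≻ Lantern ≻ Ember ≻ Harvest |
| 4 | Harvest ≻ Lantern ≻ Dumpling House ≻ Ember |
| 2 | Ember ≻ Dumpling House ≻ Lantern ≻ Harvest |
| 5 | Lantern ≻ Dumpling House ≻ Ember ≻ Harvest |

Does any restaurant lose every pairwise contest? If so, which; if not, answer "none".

Harvest

Pairwise majorities:
Lantern vs Ember: 12 to 3, Lantern.
Lantern–Dumpling House: Lantern 10–5.
Lantern vs Harvest: Lantern is ranked higher on 1+2+2+5 = 10 ballots, Harvest on 5. Lantern wins 10–5.
Ember–Dumpling House: Dumpling House 11–4.
Ember vs Harvest: Ember preferred on 1+1+2+2+5 = 11 ballots; Ember wins 11–4.
Dumpling House vs Harvest: Dumpling House wins 10–5.
Harvest is beaten in every head-to-head and is the Condorcet loser.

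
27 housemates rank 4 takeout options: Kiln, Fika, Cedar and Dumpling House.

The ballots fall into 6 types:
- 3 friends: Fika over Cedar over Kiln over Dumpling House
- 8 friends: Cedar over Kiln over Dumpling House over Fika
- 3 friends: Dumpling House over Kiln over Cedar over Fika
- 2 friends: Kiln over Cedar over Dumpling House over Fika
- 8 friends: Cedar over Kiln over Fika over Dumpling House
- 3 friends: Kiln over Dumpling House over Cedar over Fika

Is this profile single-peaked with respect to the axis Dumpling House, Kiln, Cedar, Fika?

Axis positions: Dumpling House=1, Kiln=2, Cedar=3, Fika=4.
Type 1 (peak Fika at position 4): ranking walks positions 4-3-2-1, expanding outward from the peak — single-peaked.
Type 2 (peak Cedar at position 3): ranking walks positions 3-2-1-4, expanding outward from the peak — single-peaked.
Type 3 (peak Dumpling House at position 1): ranking walks positions 1-2-3-4, expanding outward from the peak — single-peaked.
Type 4 (peak Kiln at position 2): ranking walks positions 2-3-1-4, expanding outward from the peak — single-peaked.
Type 5 (peak Cedar at position 3): ranking walks positions 3-2-4-1, expanding outward from the peak — single-peaked.
Type 6 (peak Kiln at position 2): ranking walks positions 2-1-3-4, expanding outward from the peak — single-peaked.
Every ranking is single-peaked on this axis.

yes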